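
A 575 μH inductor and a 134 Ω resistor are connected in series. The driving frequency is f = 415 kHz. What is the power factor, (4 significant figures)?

0.08902

ω = 2πf = 2.608e+06 rad/s
X_L = ωL = 1499 Ω
Z = 134.0 + j1499 Ω
|Z| = √(134.0² + 1499²) = 1505 Ω
∠Z = arctan(1499/134.0) = 84.89°
cos φ = cos(84.89°) = 0.08902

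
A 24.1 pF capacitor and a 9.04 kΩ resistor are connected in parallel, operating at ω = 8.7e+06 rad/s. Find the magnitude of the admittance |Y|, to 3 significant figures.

237 μS

X_C = 1/(ωC) = 4770 Ω
Parallel: admittances add. Y = 1/R + jωC
Y = (0.000111 + j0.000210) S
|Y| = 0.000237 S → |Z| = 1/|Y| = 4220 Ω, ∠Z = −∠Y = -62.2°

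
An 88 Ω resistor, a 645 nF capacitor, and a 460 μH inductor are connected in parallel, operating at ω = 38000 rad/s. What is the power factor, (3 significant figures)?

0.328

X_L = ωL = 17.5 Ω
X_C = 1/(ωC) = 40.8 Ω
Parallel: admittances add. Y = 1/R + 1/(jωL) + jωC
Y = (0.0114 − j0.0327) S
|Y| = 0.0346 S → |Z| = 1/|Y| = 28.9 Ω, ∠Z = −∠Y = 70.8°
cos φ = cos(70.8°) = 0.328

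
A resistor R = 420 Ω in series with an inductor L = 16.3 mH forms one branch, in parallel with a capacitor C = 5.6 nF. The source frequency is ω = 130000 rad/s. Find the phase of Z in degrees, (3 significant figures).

-71.8°

X_L = ωL = 2120 Ω
X_C = 1/(ωC) = 1370 Ω
Branch 1 (R+jX_L): Z₁ = 420 + j2120 Ω, |Z₁| = 2160 Ω
Branch 2 (−jX_C): Z₂ = −j1370 Ω
Parallel: Z = Z₁Z₂/(Z₁+Z₂), |Z| = 3470 Ω, ∠Z = -71.8°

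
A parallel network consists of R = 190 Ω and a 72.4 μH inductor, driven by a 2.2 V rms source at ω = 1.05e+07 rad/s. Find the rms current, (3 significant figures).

X_L = ωL = 760 Ω
Parallel: admittances add. Y = 1/R + 1/(jωL)
Y = (0.00526 − j0.00132) S
|Y| = 0.00543 S → |Z| = 1/|Y| = 184 Ω, ∠Z = −∠Y = 14.0°
I = V/|Z| = 2.2/184 = 11.9 mA

11.9 mA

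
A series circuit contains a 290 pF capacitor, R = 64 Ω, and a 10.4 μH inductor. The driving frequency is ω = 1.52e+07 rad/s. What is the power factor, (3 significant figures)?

0.681

X_L = ωL = 158 Ω
X_C = 1/(ωC) = 227 Ω
Net reactance X = X_L − X_C = -68.8 Ω
Z = 64.0 − j68.8 Ω
|Z| = √(64.0² + 68.8²) = 94.0 Ω
∠Z = arctan(-68.8/64.0) = -47.1°
cos φ = cos(-47.1°) = 0.681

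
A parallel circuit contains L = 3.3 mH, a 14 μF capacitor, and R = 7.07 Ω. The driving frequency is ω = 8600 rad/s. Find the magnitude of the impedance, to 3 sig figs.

X_L = ωL = 28.4 Ω
X_C = 1/(ωC) = 8.31 Ω
Parallel: admittances add. Y = 1/R + 1/(jωL) + jωC
Y = (0.141 + j0.0852) S
|Y| = 0.165 S → |Z| = 1/|Y| = 6.06 Ω, ∠Z = −∠Y = -31.1°

6.06 Ω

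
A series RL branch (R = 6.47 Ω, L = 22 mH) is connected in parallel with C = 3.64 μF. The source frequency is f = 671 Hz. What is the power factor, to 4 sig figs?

ω = 2πf = 4216 rad/s
X_L = ωL = 92.75 Ω
X_C = 1/(ωC) = 65.16 Ω
Branch 1 (R+jX_L): Z₁ = 6.470 + j92.75 Ω, |Z₁| = 92.98 Ω
Branch 2 (−jX_C): Z₂ = −j65.16 Ω
Parallel: Z = Z₁Z₂/(Z₁+Z₂), |Z| = 213.8 Ω, ∠Z = -80.79°
cos φ = cos(-80.79°) = 0.1600

0.1600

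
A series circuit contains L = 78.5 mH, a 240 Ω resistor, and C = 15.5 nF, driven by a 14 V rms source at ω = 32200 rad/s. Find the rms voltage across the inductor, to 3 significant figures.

61.4 V

X_L = ωL = 2530 Ω
X_C = 1/(ωC) = 2000 Ω
Net reactance X = X_L − X_C = 524 Ω
Z = 240 + j524 Ω
|Z| = √(240² + 524²) = 576 Ω
I = V/|Z| = 24.3 mA
V_L = I·|Z_L| = 0.0243 × 2530 = 61.4 V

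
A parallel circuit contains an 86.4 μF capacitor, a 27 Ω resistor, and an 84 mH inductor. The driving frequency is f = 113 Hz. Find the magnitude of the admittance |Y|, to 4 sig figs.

ω = 2πf = 710.0 rad/s
X_L = ωL = 59.64 Ω
X_C = 1/(ωC) = 16.30 Ω
Parallel: admittances add. Y = 1/R + 1/(jωL) + jωC
Y = (0.03704 + j0.04458) S
|Y| = 0.05796 S → |Z| = 1/|Y| = 17.25 Ω, ∠Z = −∠Y = -50.28°

57.96 mS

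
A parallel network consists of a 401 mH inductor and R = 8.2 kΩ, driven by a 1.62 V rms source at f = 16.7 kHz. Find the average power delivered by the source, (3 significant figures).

ω = 2πf = 104900 rad/s
X_L = ωL = 42100 Ω
Parallel: admittances add. Y = 1/R + 1/(jωL)
Y = (0.000122 − j2.38e-05) S
|Y| = 0.000124 S → |Z| = 1/|Y| = 8050 Ω, ∠Z = −∠Y = 11.0°
I = V/|Z| = 201 μA
P = VI cos φ = 1.62 × 0.000201 × cos(11.0°) = 320 μW

320 μW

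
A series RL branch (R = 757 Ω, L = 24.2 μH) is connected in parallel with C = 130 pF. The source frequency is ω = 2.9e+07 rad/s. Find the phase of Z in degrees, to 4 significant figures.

-77.14°

X_L = ωL = 701.8 Ω
X_C = 1/(ωC) = 265.3 Ω
Branch 1 (R+jX_L): Z₁ = 757.0 + j701.8 Ω, |Z₁| = 1032 Ω
Branch 2 (−jX_C): Z₂ = −j265.3 Ω
Parallel: Z = Z₁Z₂/(Z₁+Z₂), |Z| = 313.3 Ω, ∠Z = -77.14°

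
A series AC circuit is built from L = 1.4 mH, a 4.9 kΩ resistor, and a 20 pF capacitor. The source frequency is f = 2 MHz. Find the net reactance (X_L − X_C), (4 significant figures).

ω = 2πf = 1.257e+07 rad/s
X_L = ωL = 17590 Ω
X_C = 1/(ωC) = 3979 Ω
X = 17590 − 3979 = 13610 Ω

13610 Ω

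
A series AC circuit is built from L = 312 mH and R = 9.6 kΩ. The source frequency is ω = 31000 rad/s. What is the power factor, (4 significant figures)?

X_L = ωL = 9672 Ω
Z = 9600 + j9672 Ω
|Z| = √(9600² + 9672²) = 13630 Ω
∠Z = arctan(9672/9600) = 45.21°
cos φ = cos(45.21°) = 0.7045

0.7045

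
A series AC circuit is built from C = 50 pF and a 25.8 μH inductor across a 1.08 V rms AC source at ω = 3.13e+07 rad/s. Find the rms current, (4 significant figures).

6.407 mA

X_L = ωL = 807.5 Ω
X_C = 1/(ωC) = 639.0 Ω
Net reactance X = X_L − X_C = 168.6 Ω
Z = j168.6 Ω
|Z| = √(0² + 168.6²) = 168.6 Ω
I = V/|Z| = 1.08/168.6 = 6.407 mA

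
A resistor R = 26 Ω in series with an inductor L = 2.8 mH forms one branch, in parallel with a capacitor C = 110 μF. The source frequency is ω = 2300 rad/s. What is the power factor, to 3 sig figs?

X_L = ωL = 6.44 Ω
X_C = 1/(ωC) = 3.95 Ω
Branch 1 (R+jX_L): Z₁ = 26.0 + j6.44 Ω, |Z₁| = 26.8 Ω
Branch 2 (−jX_C): Z₂ = −j3.95 Ω
Parallel: Z = Z₁Z₂/(Z₁+Z₂), |Z| = 4.05 Ω, ∠Z = -81.6°
cos φ = cos(-81.6°) = 0.147

0.147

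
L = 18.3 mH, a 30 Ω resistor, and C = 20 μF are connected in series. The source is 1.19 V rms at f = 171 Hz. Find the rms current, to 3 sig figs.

29.5 mA

ω = 2πf = 1074 rad/s
X_L = ωL = 19.7 Ω
X_C = 1/(ωC) = 46.5 Ω
Net reactance X = X_L − X_C = -26.9 Ω
Z = 30.0 − j26.9 Ω
|Z| = √(30.0² + 26.9²) = 40.3 Ω
I = V/|Z| = 1.19/40.3 = 29.5 mA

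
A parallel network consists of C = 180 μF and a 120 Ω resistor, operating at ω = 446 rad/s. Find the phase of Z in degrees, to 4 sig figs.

-84.07°

X_C = 1/(ωC) = 12.46 Ω
Parallel: admittances add. Y = 1/R + jωC
Y = (0.008333 + j0.08028) S
|Y| = 0.08071 S → |Z| = 1/|Y| = 12.39 Ω, ∠Z = −∠Y = -84.07°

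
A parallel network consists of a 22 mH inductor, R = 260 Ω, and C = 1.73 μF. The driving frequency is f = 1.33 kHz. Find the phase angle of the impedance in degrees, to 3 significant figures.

-66.9°

ω = 2πf = 8357 rad/s
X_L = ωL = 184 Ω
X_C = 1/(ωC) = 69.2 Ω
Parallel: admittances add. Y = 1/R + 1/(jωL) + jωC
Y = (0.00385 + j0.00902) S
|Y| = 0.00980 S → |Z| = 1/|Y| = 102 Ω, ∠Z = −∠Y = -66.9°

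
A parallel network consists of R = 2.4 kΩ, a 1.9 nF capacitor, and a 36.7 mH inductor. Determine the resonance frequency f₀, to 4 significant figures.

ω₀ = 1/√(LC) = 1/√(0.0367 × 1.9e-09) = 119800 rad/s
f₀ = ω₀/(2π) = 19.06 kHz

19.06 kHz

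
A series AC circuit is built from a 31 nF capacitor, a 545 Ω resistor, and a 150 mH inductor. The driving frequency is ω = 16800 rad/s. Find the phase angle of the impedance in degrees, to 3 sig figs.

47.7°

X_L = ωL = 2520 Ω
X_C = 1/(ωC) = 1920 Ω
Net reactance X = X_L − X_C = 600 Ω
Z = 545 + j600 Ω
|Z| = √(545² + 600²) = 810 Ω
∠Z = arctan(600/545) = 47.7°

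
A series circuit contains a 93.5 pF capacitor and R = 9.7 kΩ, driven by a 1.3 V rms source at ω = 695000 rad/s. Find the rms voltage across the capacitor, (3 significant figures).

1.10 V

X_C = 1/(ωC) = 15400 Ω
Z = 9700 − j15400 Ω
|Z| = √(9700² + 15400²) = 18200 Ω
I = V/|Z| = 71.5 μA
V_C = I·|Z_C| = 7.15e-05 × 15400 = 1.10 V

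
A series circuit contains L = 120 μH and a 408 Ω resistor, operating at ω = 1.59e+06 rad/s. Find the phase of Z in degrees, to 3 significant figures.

25.1°

X_L = ωL = 191 Ω
Z = 408 + j191 Ω
|Z| = √(408² + 191²) = 450 Ω
∠Z = arctan(191/408) = 25.1°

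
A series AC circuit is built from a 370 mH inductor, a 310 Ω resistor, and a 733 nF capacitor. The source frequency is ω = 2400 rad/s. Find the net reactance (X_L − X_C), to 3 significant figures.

X_L = ωL = 888 Ω
X_C = 1/(ωC) = 568 Ω
X = 888 − 568 = 320 Ω

320 Ω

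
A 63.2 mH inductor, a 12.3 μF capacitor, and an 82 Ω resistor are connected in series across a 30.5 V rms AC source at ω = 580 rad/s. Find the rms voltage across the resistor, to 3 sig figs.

X_L = ωL = 36.7 Ω
X_C = 1/(ωC) = 140 Ω
Net reactance X = X_L − X_C = -104 Ω
Z = 82.0 − j104 Ω
|Z| = √(82.0² + 104²) = 132 Ω
I = V/|Z| = 231 mA
V_R = I·|Z_R| = 0.231 × 82.0 = 18.9 V

18.9 V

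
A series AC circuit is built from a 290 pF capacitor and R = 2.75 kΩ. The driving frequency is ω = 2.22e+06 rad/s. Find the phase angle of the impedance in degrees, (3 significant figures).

X_C = 1/(ωC) = 1550 Ω
Z = 2750 − j1550 Ω
|Z| = √(2750² + 1550²) = 3160 Ω
∠Z = arctan(-1550/2750) = -29.5°

-29.5°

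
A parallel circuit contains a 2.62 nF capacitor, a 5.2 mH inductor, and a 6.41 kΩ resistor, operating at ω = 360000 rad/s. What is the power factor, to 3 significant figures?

X_L = ωL = 1870 Ω
X_C = 1/(ωC) = 1060 Ω
Parallel: admittances add. Y = 1/R + 1/(jωL) + jωC
Y = (0.000156 + j0.000409) S
|Y| = 0.000438 S → |Z| = 1/|Y| = 2280 Ω, ∠Z = −∠Y = -69.1°
cos φ = cos(-69.1°) = 0.356

0.356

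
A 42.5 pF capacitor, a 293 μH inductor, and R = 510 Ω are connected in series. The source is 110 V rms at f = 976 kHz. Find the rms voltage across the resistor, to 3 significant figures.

ω = 2πf = 6.132e+06 rad/s
X_L = ωL = 1800 Ω
X_C = 1/(ωC) = 3840 Ω
Net reactance X = X_L − X_C = -2040 Ω
Z = 510 − j2040 Ω
|Z| = √(510² + 2040²) = 2100 Ω
I = V/|Z| = 52.3 mA
V_R = I·|Z_R| = 0.0523 × 510 = 26.7 V

26.7 V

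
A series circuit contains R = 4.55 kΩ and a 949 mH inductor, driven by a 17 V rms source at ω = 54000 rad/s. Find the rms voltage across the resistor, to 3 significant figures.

X_L = ωL = 51200 Ω
Z = 4550 + j51200 Ω
|Z| = √(4550² + 51200²) = 51400 Ω
I = V/|Z| = 330 μA
V_R = I·|Z_R| = 0.000330 × 4550 = 1.50 V

1.50 V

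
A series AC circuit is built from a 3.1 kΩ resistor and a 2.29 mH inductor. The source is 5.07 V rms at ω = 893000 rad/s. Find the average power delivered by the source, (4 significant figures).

X_L = ωL = 2045 Ω
Z = 3100 + j2045 Ω
|Z| = √(3100² + 2045²) = 3714 Ω
∠Z = arctan(2045/3100) = 33.41°
I = V/|Z| = 1.365 mA
P = VI cos φ = 5.07 × 0.001365 × cos(33.41°) = 5.778 mW

5.778 mW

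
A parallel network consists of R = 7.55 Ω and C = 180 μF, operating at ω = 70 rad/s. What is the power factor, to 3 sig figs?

X_C = 1/(ωC) = 79.4 Ω
Parallel: admittances add. Y = 1/R + jωC
Y = (0.132 + j0.0126) S
|Y| = 0.133 S → |Z| = 1/|Y| = 7.52 Ω, ∠Z = −∠Y = -5.43°
cos φ = cos(-5.43°) = 0.996

0.996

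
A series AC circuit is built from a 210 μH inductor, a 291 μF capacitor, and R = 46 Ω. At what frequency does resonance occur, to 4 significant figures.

ω₀ = 1/√(LC) = 1/√(0.00021 × 0.000291) = 4045 rad/s
f₀ = ω₀/(2π) = 643.8 Hz

643.8 Hz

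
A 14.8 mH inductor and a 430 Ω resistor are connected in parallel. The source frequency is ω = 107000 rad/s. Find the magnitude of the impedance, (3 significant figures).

X_L = ωL = 1580 Ω
Parallel: admittances add. Y = 1/R + 1/(jωL)
Y = (0.00233 − j0.000631) S
|Y| = 0.00241 S → |Z| = 1/|Y| = 415 Ω, ∠Z = −∠Y = 15.2°

415 Ω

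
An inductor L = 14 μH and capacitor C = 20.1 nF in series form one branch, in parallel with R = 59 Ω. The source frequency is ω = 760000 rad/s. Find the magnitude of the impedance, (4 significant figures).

X_L = ωL = 10.64 Ω
X_C = 1/(ωC) = 65.46 Ω
Branch 1: Z₁ = R = 59.00 Ω
Branch 2 (series LC): Z₂ = j(X_L − X_C) = −j54.82 Ω
Parallel: Z = Z₁Z₂/(Z₁+Z₂), |Z| = 40.16 Ω, ∠Z = -47.10°

40.16 Ω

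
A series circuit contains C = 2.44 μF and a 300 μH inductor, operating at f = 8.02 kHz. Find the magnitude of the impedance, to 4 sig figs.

ω = 2πf = 50390 rad/s
X_L = ωL = 15.12 Ω
X_C = 1/(ωC) = 8.133 Ω
Net reactance X = X_L − X_C = 6.984 Ω
Z = j6.984 Ω
|Z| = √(0² + 6.984²) = 6.984 Ω

6.984 Ω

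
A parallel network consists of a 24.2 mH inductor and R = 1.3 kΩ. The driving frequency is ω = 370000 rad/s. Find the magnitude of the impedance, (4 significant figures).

X_L = ωL = 8954 Ω
Parallel: admittances add. Y = 1/R + 1/(jωL)
Y = (0.0007692 − j0.0001117) S
|Y| = 0.0007773 S → |Z| = 1/|Y| = 1287 Ω, ∠Z = −∠Y = 8.261°

1287 Ω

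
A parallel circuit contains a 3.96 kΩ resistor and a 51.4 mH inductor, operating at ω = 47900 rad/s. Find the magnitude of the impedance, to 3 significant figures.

2090 Ω

X_L = ωL = 2460 Ω
Parallel: admittances add. Y = 1/R + 1/(jωL)
Y = (0.000253 − j0.000406) S
|Y| = 0.000478 S → |Z| = 1/|Y| = 2090 Ω, ∠Z = −∠Y = 58.1°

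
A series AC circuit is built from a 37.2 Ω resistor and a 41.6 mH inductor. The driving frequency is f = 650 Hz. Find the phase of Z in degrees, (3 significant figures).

77.6°

ω = 2πf = 4084 rad/s
X_L = ωL = 170 Ω
Z = 37.2 + j170 Ω
|Z| = √(37.2² + 170²) = 174 Ω
∠Z = arctan(170/37.2) = 77.6°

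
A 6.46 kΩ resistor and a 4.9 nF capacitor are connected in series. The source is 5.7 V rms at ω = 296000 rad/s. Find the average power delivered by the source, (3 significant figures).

X_C = 1/(ωC) = 689 Ω
Z = 6460 − j689 Ω
|Z| = √(6460² + 689²) = 6500 Ω
∠Z = arctan(-689/6460) = -6.09°
I = V/|Z| = 877 μA
P = VI cos φ = 5.7 × 0.000877 × cos(-6.09°) = 4.97 mW

4.97 mW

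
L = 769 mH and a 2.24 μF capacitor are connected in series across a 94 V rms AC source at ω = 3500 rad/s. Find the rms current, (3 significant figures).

36.7 mA

X_L = ωL = 2690 Ω
X_C = 1/(ωC) = 128 Ω
Net reactance X = X_L − X_C = 2560 Ω
Z = j2560 Ω
|Z| = √(0² + 2560²) = 2560 Ω
I = V/|Z| = 94/2560 = 36.7 mA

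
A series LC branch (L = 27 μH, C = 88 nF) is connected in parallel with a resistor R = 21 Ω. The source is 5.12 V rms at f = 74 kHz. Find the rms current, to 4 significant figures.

495.0 mA

ω = 2πf = 465000 rad/s
X_L = ωL = 12.55 Ω
X_C = 1/(ωC) = 24.44 Ω
Branch 1: Z₁ = R = 21.00 Ω
Branch 2 (series LC): Z₂ = j(X_L − X_C) = −j11.89 Ω
Parallel: Z = Z₁Z₂/(Z₁+Z₂), |Z| = 10.34 Ω, ∠Z = -60.49°
I = V/|Z| = 5.12/10.34 = 495.0 mA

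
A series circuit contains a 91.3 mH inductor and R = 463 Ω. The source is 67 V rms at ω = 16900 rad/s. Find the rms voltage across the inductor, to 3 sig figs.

64.2 V

X_L = ωL = 1540 Ω
Z = 463 + j1540 Ω
|Z| = √(463² + 1540²) = 1610 Ω
I = V/|Z| = 41.6 mA
V_L = I·|Z_L| = 0.0416 × 1540 = 64.2 V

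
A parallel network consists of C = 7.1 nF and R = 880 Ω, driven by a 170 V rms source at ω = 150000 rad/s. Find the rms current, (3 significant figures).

265 mA

X_C = 1/(ωC) = 939 Ω
Parallel: admittances add. Y = 1/R + jωC
Y = (0.00114 + j0.00106) S
|Y| = 0.00156 S → |Z| = 1/|Y| = 642 Ω, ∠Z = −∠Y = -43.1°
I = V/|Z| = 170/642 = 265 mA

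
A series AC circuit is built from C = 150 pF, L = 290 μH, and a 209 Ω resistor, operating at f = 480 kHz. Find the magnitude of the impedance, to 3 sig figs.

1350 Ω

ω = 2πf = 3.016e+06 rad/s
X_L = ωL = 875 Ω
X_C = 1/(ωC) = 2210 Ω
Net reactance X = X_L − X_C = -1340 Ω
Z = 209 − j1340 Ω
|Z| = √(209² + 1340²) = 1350 Ω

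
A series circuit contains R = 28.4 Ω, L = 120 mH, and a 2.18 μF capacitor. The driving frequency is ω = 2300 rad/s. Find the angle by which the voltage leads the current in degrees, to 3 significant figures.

69.6°

X_L = ωL = 276 Ω
X_C = 1/(ωC) = 199 Ω
Net reactance X = X_L − X_C = 76.6 Ω
Z = 28.4 + j76.6 Ω
|Z| = √(28.4² + 76.6²) = 81.7 Ω
∠Z = arctan(76.6/28.4) = 69.6°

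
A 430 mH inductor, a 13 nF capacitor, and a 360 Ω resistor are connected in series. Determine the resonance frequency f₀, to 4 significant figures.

ω₀ = 1/√(LC) = 1/√(0.43 × 1.3e-08) = 13380 rad/s
f₀ = ω₀/(2π) = 2.129 kHz

2.129 kHz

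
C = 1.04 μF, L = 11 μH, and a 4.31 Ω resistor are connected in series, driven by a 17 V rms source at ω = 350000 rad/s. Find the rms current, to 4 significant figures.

3.821 A

X_L = ωL = 3.850 Ω
X_C = 1/(ωC) = 2.747 Ω
Net reactance X = X_L − X_C = 1.103 Ω
Z = 4.310 + j1.103 Ω
|Z| = √(4.310² + 1.103²) = 4.449 Ω
I = V/|Z| = 17/4.449 = 3.821 A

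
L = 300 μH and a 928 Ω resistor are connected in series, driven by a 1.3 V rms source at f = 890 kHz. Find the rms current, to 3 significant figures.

678 μA

ω = 2πf = 5.592e+06 rad/s
X_L = ωL = 1680 Ω
Z = 928 + j1680 Ω
|Z| = √(928² + 1680²) = 1920 Ω
I = V/|Z| = 1.3/1920 = 678 μA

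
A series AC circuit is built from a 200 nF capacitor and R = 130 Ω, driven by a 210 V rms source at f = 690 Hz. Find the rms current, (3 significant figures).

181 mA

ω = 2πf = 4335 rad/s
X_C = 1/(ωC) = 1150 Ω
Z = 130 − j1150 Ω
|Z| = √(130² + 1150²) = 1160 Ω
I = V/|Z| = 210/1160 = 181 mA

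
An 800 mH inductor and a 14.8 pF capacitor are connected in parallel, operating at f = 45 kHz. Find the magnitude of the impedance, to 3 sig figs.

ω = 2πf = 282700 rad/s
X_L = ωL = 226000 Ω
X_C = 1/(ωC) = 239000 Ω
Parallel: admittances add. Y = 1/(jωL) + jωC
Y = (0 − j2.36e-07) S
|Y| = 2.36e-07 S → |Z| = 1/|Y| = 4.23e+06 Ω, ∠Z = −∠Y = 90.0°

4.23e+06 Ω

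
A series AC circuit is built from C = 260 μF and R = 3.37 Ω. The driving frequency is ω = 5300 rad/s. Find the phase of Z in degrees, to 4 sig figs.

X_C = 1/(ωC) = 0.7257 Ω
Z = 3.370 − j0.7257 Ω
|Z| = √(3.370² + 0.7257²) = 3.447 Ω
∠Z = arctan(-0.7257/3.370) = -12.15°

-12.15°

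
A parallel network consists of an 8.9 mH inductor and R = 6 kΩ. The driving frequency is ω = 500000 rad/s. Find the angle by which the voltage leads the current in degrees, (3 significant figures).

X_L = ωL = 4450 Ω
Parallel: admittances add. Y = 1/R + 1/(jωL)
Y = (0.000167 − j0.000225) S
|Y| = 0.000280 S → |Z| = 1/|Y| = 3570 Ω, ∠Z = −∠Y = 53.4°

53.4°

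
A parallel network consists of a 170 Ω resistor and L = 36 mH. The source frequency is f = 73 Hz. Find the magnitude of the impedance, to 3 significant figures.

ω = 2πf = 458.7 rad/s
X_L = ωL = 16.5 Ω
Parallel: admittances add. Y = 1/R + 1/(jωL)
Y = (0.00588 − j0.0606) S
|Y| = 0.0608 S → |Z| = 1/|Y| = 16.4 Ω, ∠Z = −∠Y = 84.5°

16.4 Ω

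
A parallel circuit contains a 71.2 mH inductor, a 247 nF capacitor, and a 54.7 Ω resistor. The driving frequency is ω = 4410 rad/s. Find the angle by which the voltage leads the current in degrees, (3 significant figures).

X_L = ωL = 314 Ω
X_C = 1/(ωC) = 918 Ω
Parallel: admittances add. Y = 1/R + 1/(jωL) + jωC
Y = (0.0183 − j0.00210) S
|Y| = 0.0184 S → |Z| = 1/|Y| = 54.3 Ω, ∠Z = −∠Y = 6.54°

6.54°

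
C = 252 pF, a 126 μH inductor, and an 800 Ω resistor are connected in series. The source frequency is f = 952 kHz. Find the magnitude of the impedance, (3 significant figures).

805 Ω

ω = 2πf = 5.982e+06 rad/s
X_L = ωL = 754 Ω
X_C = 1/(ωC) = 663 Ω
Net reactance X = X_L − X_C = 90.3 Ω
Z = 800 + j90.3 Ω
|Z| = √(800² + 90.3²) = 805 Ω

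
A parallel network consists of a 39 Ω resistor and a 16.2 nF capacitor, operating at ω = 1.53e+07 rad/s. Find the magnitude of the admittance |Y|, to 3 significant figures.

249 mS

X_C = 1/(ωC) = 4.03 Ω
Parallel: admittances add. Y = 1/R + jωC
Y = (0.0256 + j0.248) S
|Y| = 0.249 S → |Z| = 1/|Y| = 4.01 Ω, ∠Z = −∠Y = -84.1°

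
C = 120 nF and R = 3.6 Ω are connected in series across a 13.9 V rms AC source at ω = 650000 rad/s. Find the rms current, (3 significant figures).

1.04 A

X_C = 1/(ωC) = 12.8 Ω
Z = 3.60 − j12.8 Ω
|Z| = √(3.60² + 12.8²) = 13.3 Ω
I = V/|Z| = 13.9/13.3 = 1.04 A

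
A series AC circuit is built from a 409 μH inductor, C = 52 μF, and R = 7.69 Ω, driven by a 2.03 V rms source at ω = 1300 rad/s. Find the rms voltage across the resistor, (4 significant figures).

X_L = ωL = 0.5317 Ω
X_C = 1/(ωC) = 14.79 Ω
Net reactance X = X_L − X_C = -14.26 Ω
Z = 7.690 − j14.26 Ω
|Z| = √(7.690² + 14.26²) = 16.20 Ω
I = V/|Z| = 125.3 mA
V_R = I·|Z_R| = 0.1253 × 7.690 = 0.9635 V

0.9635 V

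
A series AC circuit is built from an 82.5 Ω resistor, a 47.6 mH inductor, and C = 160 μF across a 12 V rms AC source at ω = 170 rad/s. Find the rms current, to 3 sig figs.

137 mA

X_L = ωL = 8.09 Ω
X_C = 1/(ωC) = 36.8 Ω
Net reactance X = X_L − X_C = -28.7 Ω
Z = 82.5 − j28.7 Ω
|Z| = √(82.5² + 28.7²) = 87.3 Ω
I = V/|Z| = 12/87.3 = 137 mA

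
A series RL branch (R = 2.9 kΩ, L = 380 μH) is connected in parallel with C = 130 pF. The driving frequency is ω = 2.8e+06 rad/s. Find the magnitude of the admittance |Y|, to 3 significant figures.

395 μS

X_L = ωL = 1060 Ω
X_C = 1/(ωC) = 2750 Ω
Branch 1 (R+jX_L): Z₁ = 2900 + j1060 Ω, |Z₁| = 3090 Ω
Branch 2 (−jX_C): Z₂ = −j2750 Ω
Parallel: Z = Z₁Z₂/(Z₁+Z₂), |Z| = 2530 Ω, ∠Z = -39.7°
|Y| = 1/|Z| = 395 μS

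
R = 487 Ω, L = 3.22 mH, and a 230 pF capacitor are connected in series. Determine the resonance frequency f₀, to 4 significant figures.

ω₀ = 1/√(LC) = 1/√(0.00322 × 2.3e-10) = 1.162e+06 rad/s
f₀ = ω₀/(2π) = 184.9 kHz

184.9 kHz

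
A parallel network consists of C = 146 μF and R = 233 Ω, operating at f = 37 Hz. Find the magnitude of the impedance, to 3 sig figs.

ω = 2πf = 232.5 rad/s
X_C = 1/(ωC) = 29.5 Ω
Parallel: admittances add. Y = 1/R + jωC
Y = (0.00429 + j0.0339) S
|Y| = 0.0342 S → |Z| = 1/|Y| = 29.2 Ω, ∠Z = −∠Y = -82.8°

29.2 Ω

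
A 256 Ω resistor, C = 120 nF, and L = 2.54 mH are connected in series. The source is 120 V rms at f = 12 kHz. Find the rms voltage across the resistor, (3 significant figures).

114 V

ω = 2πf = 75400 rad/s
X_L = ωL = 192 Ω
X_C = 1/(ωC) = 111 Ω
Net reactance X = X_L − X_C = 81.0 Ω
Z = 256 + j81.0 Ω
|Z| = √(256² + 81.0²) = 269 Ω
I = V/|Z| = 447 mA
V_R = I·|Z_R| = 0.447 × 256 = 114 V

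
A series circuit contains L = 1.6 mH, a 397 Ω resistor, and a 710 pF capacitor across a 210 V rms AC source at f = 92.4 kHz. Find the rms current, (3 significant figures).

ω = 2πf = 580600 rad/s
X_L = ωL = 929 Ω
X_C = 1/(ωC) = 2430 Ω
Net reactance X = X_L − X_C = -1500 Ω
Z = 397 − j1500 Ω
|Z| = √(397² + 1500²) = 1550 Ω
I = V/|Z| = 210/1550 = 136 mA

136 mA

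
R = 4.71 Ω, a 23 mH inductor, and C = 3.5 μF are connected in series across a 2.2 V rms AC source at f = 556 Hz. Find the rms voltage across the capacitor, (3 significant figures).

ω = 2πf = 3493 rad/s
X_L = ωL = 80.3 Ω
X_C = 1/(ωC) = 81.8 Ω
Net reactance X = X_L − X_C = -1.44 Ω
Z = 4.71 − j1.44 Ω
|Z| = √(4.71² + 1.44²) = 4.92 Ω
I = V/|Z| = 447 mA
V_C = I·|Z_C| = 0.447 × 81.8 = 36.5 V

36.5 V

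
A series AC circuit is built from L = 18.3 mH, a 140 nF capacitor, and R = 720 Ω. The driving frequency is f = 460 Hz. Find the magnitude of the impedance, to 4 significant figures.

2523 Ω

ω = 2πf = 2890 rad/s
X_L = ωL = 52.89 Ω
X_C = 1/(ωC) = 2471 Ω
Net reactance X = X_L − X_C = -2418 Ω
Z = 720.0 − j2418 Ω
|Z| = √(720.0² + 2418²) = 2523 Ω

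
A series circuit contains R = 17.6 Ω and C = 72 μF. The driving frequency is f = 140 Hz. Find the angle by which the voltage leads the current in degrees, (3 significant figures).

ω = 2πf = 879.6 rad/s
X_C = 1/(ωC) = 15.8 Ω
Z = 17.6 − j15.8 Ω
|Z| = √(17.6² + 15.8²) = 23.6 Ω
∠Z = arctan(-15.8/17.6) = -41.9°

-41.9°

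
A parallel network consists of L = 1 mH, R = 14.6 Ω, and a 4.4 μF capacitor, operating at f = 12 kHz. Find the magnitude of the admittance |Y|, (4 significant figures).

325.8 mS

ω = 2πf = 75400 rad/s
X_L = ωL = 75.40 Ω
X_C = 1/(ωC) = 3.014 Ω
Parallel: admittances add. Y = 1/R + 1/(jωL) + jωC
Y = (0.06849 + j0.3185) S
|Y| = 0.3258 S → |Z| = 1/|Y| = 3.070 Ω, ∠Z = −∠Y = -77.86°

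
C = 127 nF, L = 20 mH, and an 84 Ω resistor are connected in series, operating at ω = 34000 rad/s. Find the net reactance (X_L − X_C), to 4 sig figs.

448.4 Ω

X_L = ωL = 680.0 Ω
X_C = 1/(ωC) = 231.6 Ω
X = 680.0 − 231.6 = 448.4 Ω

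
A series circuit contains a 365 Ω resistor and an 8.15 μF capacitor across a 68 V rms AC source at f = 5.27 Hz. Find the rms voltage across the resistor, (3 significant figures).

ω = 2πf = 33.11 rad/s
X_C = 1/(ωC) = 3710 Ω
Z = 365 − j3710 Ω
|Z| = √(365² + 3710²) = 3720 Ω
I = V/|Z| = 18.3 mA
V_R = I·|Z_R| = 0.0183 × 365 = 6.67 V

6.67 V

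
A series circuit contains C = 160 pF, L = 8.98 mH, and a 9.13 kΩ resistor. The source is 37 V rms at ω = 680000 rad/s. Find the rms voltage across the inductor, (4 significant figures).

X_L = ωL = 6106 Ω
X_C = 1/(ωC) = 9191 Ω
Net reactance X = X_L − X_C = -3085 Ω
Z = 9130 − j3085 Ω
|Z| = √(9130² + 3085²) = 9637 Ω
I = V/|Z| = 3.839 mA
V_L = I·|Z_L| = 0.003839 × 6106 = 23.44 V

23.44 V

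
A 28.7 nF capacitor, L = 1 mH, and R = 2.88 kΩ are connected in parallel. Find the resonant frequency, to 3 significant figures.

29.7 kHz

ω₀ = 1/√(LC) = 1/√(0.001 × 2.87e-08) = 186700 rad/s
f₀ = ω₀/(2π) = 29.7 kHz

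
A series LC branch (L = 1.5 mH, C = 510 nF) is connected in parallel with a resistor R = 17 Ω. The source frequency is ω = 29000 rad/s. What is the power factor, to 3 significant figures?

X_L = ωL = 43.5 Ω
X_C = 1/(ωC) = 67.6 Ω
Branch 1: Z₁ = R = 17.0 Ω
Branch 2 (series LC): Z₂ = j(X_L − X_C) = −j24.1 Ω
Parallel: Z = Z₁Z₂/(Z₁+Z₂), |Z| = 13.9 Ω, ∠Z = -35.2°
cos φ = cos(-35.2°) = 0.817

0.817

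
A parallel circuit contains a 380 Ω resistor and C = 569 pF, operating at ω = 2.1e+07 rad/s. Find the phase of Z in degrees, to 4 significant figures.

X_C = 1/(ωC) = 83.69 Ω
Parallel: admittances add. Y = 1/R + jωC
Y = (0.002632 + j0.01195) S
|Y| = 0.01224 S → |Z| = 1/|Y| = 81.73 Ω, ∠Z = −∠Y = -77.58°

-77.58°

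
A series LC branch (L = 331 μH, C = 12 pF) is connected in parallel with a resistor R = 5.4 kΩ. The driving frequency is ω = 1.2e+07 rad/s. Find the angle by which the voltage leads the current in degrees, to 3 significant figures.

X_L = ωL = 3970 Ω
X_C = 1/(ωC) = 6940 Ω
Branch 1: Z₁ = R = 5400 Ω
Branch 2 (series LC): Z₂ = j(X_L − X_C) = −j2970 Ω
Parallel: Z = Z₁Z₂/(Z₁+Z₂), |Z| = 2600 Ω, ∠Z = -61.2°

-61.2°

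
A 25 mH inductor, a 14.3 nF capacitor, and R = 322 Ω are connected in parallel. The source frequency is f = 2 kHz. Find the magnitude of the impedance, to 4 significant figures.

ω = 2πf = 12570 rad/s
X_L = ωL = 314.2 Ω
X_C = 1/(ωC) = 5565 Ω
Parallel: admittances add. Y = 1/R + 1/(jωL) + jωC
Y = (0.003106 − j0.003003) S
|Y| = 0.004320 S → |Z| = 1/|Y| = 231.5 Ω, ∠Z = −∠Y = 44.04°

231.5 Ω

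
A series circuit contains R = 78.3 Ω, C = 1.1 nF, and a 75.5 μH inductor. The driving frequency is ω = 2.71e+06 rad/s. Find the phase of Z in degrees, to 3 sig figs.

X_L = ωL = 205 Ω
X_C = 1/(ωC) = 335 Ω
Net reactance X = X_L − X_C = -131 Ω
Z = 78.3 − j131 Ω
|Z| = √(78.3² + 131²) = 152 Ω
∠Z = arctan(-131/78.3) = -59.1°

-59.1°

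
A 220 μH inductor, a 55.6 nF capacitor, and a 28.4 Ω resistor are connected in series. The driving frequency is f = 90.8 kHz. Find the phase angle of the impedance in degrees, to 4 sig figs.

ω = 2πf = 570500 rad/s
X_L = ωL = 125.5 Ω
X_C = 1/(ωC) = 31.53 Ω
Net reactance X = X_L − X_C = 93.99 Ω
Z = 28.40 + j93.99 Ω
|Z| = √(28.40² + 93.99²) = 98.18 Ω
∠Z = arctan(93.99/28.40) = 73.19°

73.19°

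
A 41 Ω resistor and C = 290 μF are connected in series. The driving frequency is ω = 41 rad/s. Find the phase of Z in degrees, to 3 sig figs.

-64.0°

X_C = 1/(ωC) = 84.1 Ω
Z = 41.0 − j84.1 Ω
|Z| = √(41.0² + 84.1²) = 93.6 Ω
∠Z = arctan(-84.1/41.0) = -64.0°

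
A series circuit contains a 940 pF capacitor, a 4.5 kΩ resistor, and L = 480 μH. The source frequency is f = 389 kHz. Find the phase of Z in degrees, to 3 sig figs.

ω = 2πf = 2.444e+06 rad/s
X_L = ωL = 1170 Ω
X_C = 1/(ωC) = 435 Ω
Net reactance X = X_L − X_C = 738 Ω
Z = 4500 + j738 Ω
|Z| = √(4500² + 738²) = 4560 Ω
∠Z = arctan(738/4500) = 9.31°

9.31°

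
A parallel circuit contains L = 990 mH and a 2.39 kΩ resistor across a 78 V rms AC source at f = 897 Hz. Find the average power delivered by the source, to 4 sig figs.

ω = 2πf = 5636 rad/s
X_L = ωL = 5580 Ω
Parallel: admittances add. Y = 1/R + 1/(jωL)
Y = (0.0004184 − j0.0001792) S
|Y| = 0.0004552 S → |Z| = 1/|Y| = 2197 Ω, ∠Z = −∠Y = 23.19°
I = V/|Z| = 35.50 mA
P = VI cos φ = 78 × 0.03550 × cos(23.19°) = 2.546 W

2.546 W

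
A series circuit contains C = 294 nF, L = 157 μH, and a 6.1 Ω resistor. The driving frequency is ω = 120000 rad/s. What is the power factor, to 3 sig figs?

0.540

X_L = ωL = 18.8 Ω
X_C = 1/(ωC) = 28.3 Ω
Net reactance X = X_L − X_C = -9.50 Ω
Z = 6.10 − j9.50 Ω
|Z| = √(6.10² + 9.50²) = 11.3 Ω
∠Z = arctan(-9.50/6.10) = -57.3°
cos φ = cos(-57.3°) = 0.540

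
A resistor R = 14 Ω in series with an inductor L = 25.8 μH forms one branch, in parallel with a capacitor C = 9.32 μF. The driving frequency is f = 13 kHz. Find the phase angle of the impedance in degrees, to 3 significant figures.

ω = 2πf = 81680 rad/s
X_L = ωL = 2.11 Ω
X_C = 1/(ωC) = 1.31 Ω
Branch 1 (R+jX_L): Z₁ = 14.0 + j2.11 Ω, |Z₁| = 14.2 Ω
Branch 2 (−jX_C): Z₂ = −j1.31 Ω
Parallel: Z = Z₁Z₂/(Z₁+Z₂), |Z| = 1.33 Ω, ∠Z = -84.7°

-84.7°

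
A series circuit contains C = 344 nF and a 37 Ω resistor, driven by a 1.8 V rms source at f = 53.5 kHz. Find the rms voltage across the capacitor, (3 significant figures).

0.410 V

ω = 2πf = 336200 rad/s
X_C = 1/(ωC) = 8.65 Ω
Z = 37.0 − j8.65 Ω
|Z| = √(37.0² + 8.65²) = 38.0 Ω
I = V/|Z| = 47.4 mA
V_C = I·|Z_C| = 0.0474 × 8.65 = 0.410 V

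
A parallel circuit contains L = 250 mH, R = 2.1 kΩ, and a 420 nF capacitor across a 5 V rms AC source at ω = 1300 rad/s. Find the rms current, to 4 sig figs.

X_L = ωL = 325.0 Ω
X_C = 1/(ωC) = 1832 Ω
Parallel: admittances add. Y = 1/R + 1/(jωL) + jωC
Y = (0.0004762 − j0.002531) S
|Y| = 0.002575 S → |Z| = 1/|Y| = 388.3 Ω, ∠Z = −∠Y = 79.34°
I = V/|Z| = 5/388.3 = 12.88 mA

12.88 mA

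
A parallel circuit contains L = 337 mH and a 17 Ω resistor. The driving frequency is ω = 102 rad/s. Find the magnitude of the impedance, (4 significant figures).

15.24 Ω

X_L = ωL = 34.37 Ω
Parallel: admittances add. Y = 1/R + 1/(jωL)
Y = (0.05882 − j0.02909) S
|Y| = 0.06562 S → |Z| = 1/|Y| = 15.24 Ω, ∠Z = −∠Y = 26.32°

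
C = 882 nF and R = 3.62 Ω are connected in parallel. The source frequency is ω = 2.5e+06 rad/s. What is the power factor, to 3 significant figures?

X_C = 1/(ωC) = 0.454 Ω
Parallel: admittances add. Y = 1/R + jωC
Y = (0.276 + j2.21) S
|Y| = 2.22 S → |Z| = 1/|Y| = 0.450 Ω, ∠Z = −∠Y = -82.9°
cos φ = cos(-82.9°) = 0.124

0.124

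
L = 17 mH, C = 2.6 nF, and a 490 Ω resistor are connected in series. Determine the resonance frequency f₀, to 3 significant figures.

ω₀ = 1/√(LC) = 1/√(0.017 × 2.6e-09) = 150400 rad/s
f₀ = ω₀/(2π) = 23.9 kHz

23.9 kHz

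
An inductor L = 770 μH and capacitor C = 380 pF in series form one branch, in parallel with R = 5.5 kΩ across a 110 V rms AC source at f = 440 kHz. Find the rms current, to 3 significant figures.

95.6 mA

ω = 2πf = 2.765e+06 rad/s
X_L = ωL = 2130 Ω
X_C = 1/(ωC) = 952 Ω
Branch 1: Z₁ = R = 5500 Ω
Branch 2 (series LC): Z₂ = j(X_L − X_C) = j1180 Ω
Parallel: Z = Z₁Z₂/(Z₁+Z₂), |Z| = 1150 Ω, ∠Z = 77.9°
I = V/|Z| = 110/1150 = 95.6 mA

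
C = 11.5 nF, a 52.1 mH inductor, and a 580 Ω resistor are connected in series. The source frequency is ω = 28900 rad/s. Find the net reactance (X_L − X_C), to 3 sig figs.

-1500 Ω

X_L = ωL = 1510 Ω
X_C = 1/(ωC) = 3010 Ω
X = 1510 − 3010 = -1500 Ω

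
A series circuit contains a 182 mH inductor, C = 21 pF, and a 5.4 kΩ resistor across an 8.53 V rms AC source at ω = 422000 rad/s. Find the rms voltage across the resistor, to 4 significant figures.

X_L = ωL = 76800 Ω
X_C = 1/(ωC) = 112800 Ω
Net reactance X = X_L − X_C = -36040 Ω
Z = 5400 − j36040 Ω
|Z| = √(5400² + 36040²) = 36440 Ω
I = V/|Z| = 234.1 μA
V_R = I·|Z_R| = 0.0002341 × 5400 = 1.264 V

1.264 V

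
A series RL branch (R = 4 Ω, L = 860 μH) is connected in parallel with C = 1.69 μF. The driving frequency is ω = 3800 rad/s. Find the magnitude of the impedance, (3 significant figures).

X_L = ωL = 3.27 Ω
X_C = 1/(ωC) = 156 Ω
Branch 1 (R+jX_L): Z₁ = 4.00 + j3.27 Ω, |Z₁| = 5.17 Ω
Branch 2 (−jX_C): Z₂ = −j156 Ω
Parallel: Z = Z₁Z₂/(Z₁+Z₂), |Z| = 5.27 Ω, ∠Z = 37.7°

5.27 Ω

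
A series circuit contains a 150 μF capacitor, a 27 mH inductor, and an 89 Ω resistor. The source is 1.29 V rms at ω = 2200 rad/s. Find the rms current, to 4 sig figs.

X_L = ωL = 59.40 Ω
X_C = 1/(ωC) = 3.030 Ω
Net reactance X = X_L − X_C = 56.37 Ω
Z = 89.00 + j56.37 Ω
|Z| = √(89.00² + 56.37²) = 105.3 Ω
I = V/|Z| = 1.29/105.3 = 12.24 mA

12.24 mA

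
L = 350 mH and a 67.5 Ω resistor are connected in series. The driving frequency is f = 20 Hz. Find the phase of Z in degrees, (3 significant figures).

33.1°

ω = 2πf = 125.7 rad/s
X_L = ωL = 44.0 Ω
Z = 67.5 + j44.0 Ω
|Z| = √(67.5² + 44.0²) = 80.6 Ω
∠Z = arctan(44.0/67.5) = 33.1°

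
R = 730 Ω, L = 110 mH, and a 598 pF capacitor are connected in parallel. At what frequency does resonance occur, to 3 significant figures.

ω₀ = 1/√(LC) = 1/√(0.11 × 5.98e-10) = 123300 rad/s
f₀ = ω₀/(2π) = 19.6 kHz

19.6 kHz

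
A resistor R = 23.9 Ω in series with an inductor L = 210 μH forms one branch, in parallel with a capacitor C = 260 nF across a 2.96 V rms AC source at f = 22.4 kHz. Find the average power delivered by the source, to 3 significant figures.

145 mW

ω = 2πf = 140700 rad/s
X_L = ωL = 29.6 Ω
X_C = 1/(ωC) = 27.3 Ω
Branch 1 (R+jX_L): Z₁ = 23.9 + j29.6 Ω, |Z₁| = 38.0 Ω
Branch 2 (−jX_C): Z₂ = −j27.3 Ω
Parallel: Z = Z₁Z₂/(Z₁+Z₂), |Z| = 43.3 Ω, ∠Z = -44.3°
I = V/|Z| = 68.4 mA
P = VI cos φ = 2.96 × 0.0684 × cos(-44.3°) = 145 mW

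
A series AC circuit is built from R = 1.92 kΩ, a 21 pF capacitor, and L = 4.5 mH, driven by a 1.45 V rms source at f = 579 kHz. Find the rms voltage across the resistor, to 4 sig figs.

ω = 2πf = 3.638e+06 rad/s
X_L = ωL = 16370 Ω
X_C = 1/(ωC) = 13090 Ω
Net reactance X = X_L − X_C = 3281 Ω
Z = 1920 + j3281 Ω
|Z| = √(1920² + 3281²) = 3802 Ω
I = V/|Z| = 381.4 μA
V_R = I·|Z_R| = 0.0003814 × 1920 = 0.7323 V

0.7323 V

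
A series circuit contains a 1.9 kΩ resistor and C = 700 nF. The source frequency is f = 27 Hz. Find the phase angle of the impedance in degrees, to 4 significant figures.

ω = 2πf = 169.6 rad/s
X_C = 1/(ωC) = 8421 Ω
Z = 1900 − j8421 Ω
|Z| = √(1900² + 8421²) = 8633 Ω
∠Z = arctan(-8421/1900) = -77.29°

-77.29°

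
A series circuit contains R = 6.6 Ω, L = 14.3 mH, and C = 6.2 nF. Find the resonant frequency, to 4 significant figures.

ω₀ = 1/√(LC) = 1/√(0.0143 × 6.2e-09) = 106200 rad/s
f₀ = ω₀/(2π) = 16.90 kHz

16.90 kHz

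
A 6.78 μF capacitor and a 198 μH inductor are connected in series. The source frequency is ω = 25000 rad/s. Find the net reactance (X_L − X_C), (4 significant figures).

X_L = ωL = 4.950 Ω
X_C = 1/(ωC) = 5.900 Ω
X = 4.950 − 5.900 = -0.9497 Ω

-0.9497 Ω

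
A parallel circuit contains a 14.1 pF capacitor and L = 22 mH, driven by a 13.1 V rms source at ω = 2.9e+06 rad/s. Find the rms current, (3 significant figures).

X_L = ωL = 63800 Ω
X_C = 1/(ωC) = 24500 Ω
Parallel: admittances add. Y = 1/(jωL) + jωC
Y = (0 + j2.52e-05) S
|Y| = 2.52e-05 S → |Z| = 1/|Y| = 39700 Ω, ∠Z = −∠Y = -90.0°
I = V/|Z| = 13.1/39700 = 330 μA

330 μA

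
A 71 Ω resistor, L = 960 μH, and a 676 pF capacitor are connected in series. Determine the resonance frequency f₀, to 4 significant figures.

ω₀ = 1/√(LC) = 1/√(0.00096 × 6.76e-10) = 1.241e+06 rad/s
f₀ = ω₀/(2π) = 197.6 kHz

197.6 kHz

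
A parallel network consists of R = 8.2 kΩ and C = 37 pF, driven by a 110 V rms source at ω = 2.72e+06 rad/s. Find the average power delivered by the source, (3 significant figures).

X_C = 1/(ωC) = 9940 Ω
Parallel: admittances add. Y = 1/R + jωC
Y = (0.000122 + j0.000101) S
|Y| = 0.000158 S → |Z| = 1/|Y| = 6320 Ω, ∠Z = −∠Y = -39.5°
I = V/|Z| = 17.4 mA
P = VI cos φ = 110 × 0.0174 × cos(-39.5°) = 1.48 W

1.48 W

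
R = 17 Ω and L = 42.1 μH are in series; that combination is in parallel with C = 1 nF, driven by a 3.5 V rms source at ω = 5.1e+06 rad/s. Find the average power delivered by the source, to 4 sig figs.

X_L = ωL = 214.7 Ω
X_C = 1/(ωC) = 196.1 Ω
Branch 1 (R+jX_L): Z₁ = 17.00 + j214.7 Ω, |Z₁| = 215.4 Ω
Branch 2 (−jX_C): Z₂ = −j196.1 Ω
Parallel: Z = Z₁Z₂/(Z₁+Z₂), |Z| = 1674 Ω, ∠Z = -52.15°
I = V/|Z| = 2.090 mA
P = VI cos φ = 3.5 × 0.002090 × cos(-52.15°) = 4.489 mW

4.489 mW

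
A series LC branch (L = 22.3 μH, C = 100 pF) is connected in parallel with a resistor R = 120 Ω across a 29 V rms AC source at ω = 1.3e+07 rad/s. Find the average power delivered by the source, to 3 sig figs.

7.01 W

X_L = ωL = 290 Ω
X_C = 1/(ωC) = 769 Ω
Branch 1: Z₁ = R = 120 Ω
Branch 2 (series LC): Z₂ = j(X_L − X_C) = −j479 Ω
Parallel: Z = Z₁Z₂/(Z₁+Z₂), |Z| = 116 Ω, ∠Z = -14.1°
I = V/|Z| = 249 mA
P = VI cos φ = 29 × 0.249 × cos(-14.1°) = 7.01 W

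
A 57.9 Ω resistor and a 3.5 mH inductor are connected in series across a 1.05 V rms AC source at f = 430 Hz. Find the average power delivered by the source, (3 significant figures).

18.5 mW

ω = 2πf = 2702 rad/s
X_L = ωL = 9.46 Ω
Z = 57.9 + j9.46 Ω
|Z| = √(57.9² + 9.46²) = 58.7 Ω
∠Z = arctan(9.46/57.9) = 9.28°
I = V/|Z| = 17.9 mA
P = VI cos φ = 1.05 × 0.0179 × cos(9.28°) = 18.5 mW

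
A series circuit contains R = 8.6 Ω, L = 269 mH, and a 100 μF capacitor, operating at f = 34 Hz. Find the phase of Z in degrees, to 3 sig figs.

ω = 2πf = 213.6 rad/s
X_L = ωL = 57.5 Ω
X_C = 1/(ωC) = 46.8 Ω
Net reactance X = X_L − X_C = 10.7 Ω
Z = 8.60 + j10.7 Ω
|Z| = √(8.60² + 10.7²) = 13.7 Ω
∠Z = arctan(10.7/8.60) = 51.1°

51.1°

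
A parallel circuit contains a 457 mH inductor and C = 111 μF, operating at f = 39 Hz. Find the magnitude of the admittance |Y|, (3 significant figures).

18.3 mS

ω = 2πf = 245.0 rad/s
X_L = ωL = 112 Ω
X_C = 1/(ωC) = 36.8 Ω
Parallel: admittances add. Y = 1/(jωL) + jωC
Y = (0 + j0.0183) S
|Y| = 0.0183 S → |Z| = 1/|Y| = 54.7 Ω, ∠Z = −∠Y = -90.0°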